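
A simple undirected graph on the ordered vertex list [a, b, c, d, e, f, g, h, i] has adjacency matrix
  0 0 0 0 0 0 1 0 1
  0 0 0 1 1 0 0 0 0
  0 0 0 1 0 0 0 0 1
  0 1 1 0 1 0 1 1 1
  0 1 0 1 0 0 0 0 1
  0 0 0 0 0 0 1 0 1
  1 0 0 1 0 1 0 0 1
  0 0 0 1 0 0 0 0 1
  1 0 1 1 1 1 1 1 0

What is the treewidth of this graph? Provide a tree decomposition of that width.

The largest bag has 3 vertices, giving width 2; this decomposition certifies tw(G) ≤ 2. Conversely, {b, d, e} is a clique of size 3, and the vertices of any clique must share a bag in every tree decomposition; so some bag has ≥ 3 vertices and tw(G) ≥ 2. Combining the bounds, tw(G) = 2.

Treewidth 2.
Bags: B1 = {d, h, i}  B2 = {d, g, i}  B3 = {d, e, i}  B4 = {c, d, i}  B5 = {a, g, i}  B6 = {b, d, e}  B7 = {f, g, i}
Tree: B1–B2, B2–B3, B1–B4, B2–B5, B3–B6, B2–B7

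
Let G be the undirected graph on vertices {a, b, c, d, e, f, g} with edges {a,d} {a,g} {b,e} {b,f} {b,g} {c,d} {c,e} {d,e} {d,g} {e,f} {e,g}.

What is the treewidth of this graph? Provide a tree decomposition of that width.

Every bag has size at most 3, so the width is 3 − 1 = 2 and tw(G) ≤ 2. On the other hand G contains the 3-clique {d, e, g}. A clique must lie in a single bag of any decomposition, so no decomposition can have width below 2. Therefore the treewidth is 2.

Treewidth 2.
One such decomposition:
Bags: B1 = {a, d, g}  B2 = {d, e, g}  B3 = {b, e, g}  B4 = {b, e, f}  B5 = {c, d, e}
Tree: B1–B2, B2–B3, B3–B4, B2–B5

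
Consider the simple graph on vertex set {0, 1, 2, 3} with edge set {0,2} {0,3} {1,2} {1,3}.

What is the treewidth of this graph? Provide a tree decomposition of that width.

Treewidth 2.
Bags: B1 = {0, 2, 3}  B2 = {1, 2, 3}
Tree: B1–B2

Each bag holds 3 vertices, so the decomposition has width 2, which upper-bounds the treewidth. Since 3–0–2–1–3 is a cycle in G, G is not acyclic. Forests are exactly the graphs of treewidth ≤ 1, so tw(G) ≥ 2. Therefore the treewidth is 2.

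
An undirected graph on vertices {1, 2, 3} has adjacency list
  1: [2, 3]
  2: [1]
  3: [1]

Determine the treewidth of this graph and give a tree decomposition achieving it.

Treewidth 1.
One such decomposition:
Bags: B1 = {1, 3}  B2 = {1, 2}
Tree: B1–B2

Each bag holds 2 vertices, so the decomposition has width 1, which upper-bounds the treewidth. G has an edge, so its treewidth is at least 1. The upper and lower bounds meet at 1, so that is the treewidth.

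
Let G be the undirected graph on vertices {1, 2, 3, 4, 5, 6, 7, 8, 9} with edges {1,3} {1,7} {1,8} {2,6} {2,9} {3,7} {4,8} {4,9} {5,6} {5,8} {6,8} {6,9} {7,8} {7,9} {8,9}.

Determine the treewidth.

2

A width-2 tree decomposition is:
Bags: B1 = {7, 8, 9}  B2 = {1, 7, 8}  B3 = {1, 3, 7}  B4 = {4, 8, 9}  B5 = {6, 8, 9}  B6 = {2, 6, 9}  B7 = {5, 6, 8}
Tree: B1–B2, B2–B3, B1–B4, B4–B5, B5–B6, B5–B7
Each bag holds 3 vertices, so the decomposition has width 2, which upper-bounds the treewidth. Conversely, {1, 7, 8} is a clique of size 3, and the vertices of any clique must share a bag in every tree decomposition; so some bag has ≥ 3 vertices and tw(G) ≥ 2. Combining the bounds, tw(G) = 2.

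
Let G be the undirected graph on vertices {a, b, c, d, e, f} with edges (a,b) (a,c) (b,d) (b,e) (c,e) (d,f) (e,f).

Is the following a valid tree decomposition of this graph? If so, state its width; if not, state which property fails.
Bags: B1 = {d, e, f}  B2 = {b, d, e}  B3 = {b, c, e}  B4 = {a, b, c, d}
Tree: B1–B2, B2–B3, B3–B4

No — bags containing vertex d are not connected in the tree.

A tree decomposition must satisfy three properties: every vertex lies in some bag; for every edge, both endpoints lie together in some bag; and for every vertex, the bags containing it form a connected subtree. Here bags containing vertex d are not connected in the tree, so the decomposition is invalid.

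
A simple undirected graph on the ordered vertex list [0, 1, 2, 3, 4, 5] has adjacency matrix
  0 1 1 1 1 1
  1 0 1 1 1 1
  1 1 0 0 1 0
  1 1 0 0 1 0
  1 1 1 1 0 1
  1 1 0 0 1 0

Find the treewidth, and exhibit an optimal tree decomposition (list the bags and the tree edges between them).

Treewidth 3.
One optimal decomposition is:
Bags: B1 = {0, 1, 4, 5}  B2 = {0, 1, 2, 4}  B3 = {0, 1, 3, 4}
Tree: B1–B2, B2–B3

Each bag holds 4 vertices, so the decomposition has width 3, which upper-bounds the treewidth. Conversely, {0, 1, 2, 4} is a clique of size 4, and the vertices of any clique must share a bag in every tree decomposition; so some bag has ≥ 4 vertices and tw(G) ≥ 3. Therefore the treewidth is 3.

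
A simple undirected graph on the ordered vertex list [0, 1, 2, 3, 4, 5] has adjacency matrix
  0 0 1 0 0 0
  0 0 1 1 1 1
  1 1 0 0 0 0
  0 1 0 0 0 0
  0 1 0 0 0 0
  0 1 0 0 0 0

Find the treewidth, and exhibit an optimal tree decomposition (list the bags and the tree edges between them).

The largest bag has 2 vertices, giving width 1; this decomposition certifies tw(G) ≤ 1. Since G has at least one edge (e.g. 3–1), it is not an edgeless graph, so tw(G) ≥ 1. Therefore the treewidth is 1.

Treewidth 1.
Bags: B1 = {1, 3}  B2 = {1, 4}  B3 = {1, 2}  B4 = {1, 5}  B5 = {0, 2}
Tree: B1–B2, B2–B3, B3–B4, B3–B5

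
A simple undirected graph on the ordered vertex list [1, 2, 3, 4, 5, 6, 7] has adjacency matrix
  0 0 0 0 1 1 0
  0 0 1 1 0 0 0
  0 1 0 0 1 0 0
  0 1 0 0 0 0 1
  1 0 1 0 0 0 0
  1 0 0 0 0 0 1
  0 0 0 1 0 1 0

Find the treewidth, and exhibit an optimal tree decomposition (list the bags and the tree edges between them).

Each bag holds 3 vertices, so the decomposition has width 2, which upper-bounds the treewidth. The edges 6–7–4–2–3–5–1–6 form a cycle, so G is not a tree and its treewidth is at least 2. The upper and lower bounds meet at 2, so that is the treewidth.

Treewidth 2.
One such decomposition:
Bags: B1 = {4, 6, 7}  B2 = {2, 4, 6}  B3 = {2, 3, 6}  B4 = {3, 5, 6}  B5 = {1, 5, 6}
Tree: B1–B2, B2–B3, B3–B4, B4–B5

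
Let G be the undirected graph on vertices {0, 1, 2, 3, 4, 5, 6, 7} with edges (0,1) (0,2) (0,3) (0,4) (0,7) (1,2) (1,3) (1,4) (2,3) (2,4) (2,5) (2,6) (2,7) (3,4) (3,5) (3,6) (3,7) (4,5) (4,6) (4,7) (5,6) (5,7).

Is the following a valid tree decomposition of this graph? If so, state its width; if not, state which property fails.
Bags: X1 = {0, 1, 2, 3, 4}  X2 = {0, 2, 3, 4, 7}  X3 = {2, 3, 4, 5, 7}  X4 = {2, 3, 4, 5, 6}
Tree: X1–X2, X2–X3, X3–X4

Yes; width 4.

Vertex coverage: the bags together contain {0, 1, 2, 3, 4, 5, 6, 7}, the full vertex set. Edge coverage: each edge of G has both endpoints in at least one bag. Running intersection: for every vertex, the bags containing it form a connected subtree. All three properties hold, so this is a valid tree decomposition of width max|bag| − 1 = 4, and hence tw(G) ≤ 4.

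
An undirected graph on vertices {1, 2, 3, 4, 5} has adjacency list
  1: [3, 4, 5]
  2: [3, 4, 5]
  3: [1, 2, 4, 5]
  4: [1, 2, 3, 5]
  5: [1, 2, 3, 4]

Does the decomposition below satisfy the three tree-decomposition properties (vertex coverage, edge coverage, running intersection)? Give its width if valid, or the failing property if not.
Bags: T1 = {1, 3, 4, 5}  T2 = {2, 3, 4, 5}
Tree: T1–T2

Checking the three conditions: (i) the bags cover all of {1, 2, 3, 4, 5}; (ii) for each edge, some bag contains both endpoints; (iii) the bags containing any fixed vertex form a subtree. All hold, so the decomposition is valid with width 4 − 1 = 3.

Yes; width 3.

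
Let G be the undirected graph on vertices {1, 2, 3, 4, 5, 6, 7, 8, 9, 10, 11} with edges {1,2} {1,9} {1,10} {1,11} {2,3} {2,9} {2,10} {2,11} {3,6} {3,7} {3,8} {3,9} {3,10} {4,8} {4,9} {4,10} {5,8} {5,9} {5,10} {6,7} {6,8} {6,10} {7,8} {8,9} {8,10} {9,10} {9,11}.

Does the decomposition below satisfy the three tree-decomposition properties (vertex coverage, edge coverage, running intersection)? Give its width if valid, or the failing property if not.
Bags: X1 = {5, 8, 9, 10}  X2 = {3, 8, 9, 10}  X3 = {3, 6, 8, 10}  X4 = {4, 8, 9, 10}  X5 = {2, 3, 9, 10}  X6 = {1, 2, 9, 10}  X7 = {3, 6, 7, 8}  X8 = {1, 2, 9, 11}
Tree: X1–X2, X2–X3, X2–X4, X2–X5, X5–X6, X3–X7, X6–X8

Yes; width 3.

Checking the three conditions: (i) the bags cover all of {1, 2, 3, 4, 5, 6, 7, 8, 9, 10, 11}; (ii) for each edge, some bag contains both endpoints; (iii) the bags containing any fixed vertex form a subtree. All hold, so the decomposition is valid with width 4 − 1 = 3.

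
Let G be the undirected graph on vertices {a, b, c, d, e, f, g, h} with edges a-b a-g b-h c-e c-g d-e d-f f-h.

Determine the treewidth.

A width-2 tree decomposition is:
Bags: B1 = {a, c, g}  B2 = {a, b, c}  B3 = {b, c, h}  B4 = {c, f, h}  B5 = {c, d, f}  B6 = {c, d, e}
Tree: B1–B2, B2–B3, B3–B4, B4–B5, B5–B6
Each bag holds 3 vertices, so the decomposition has width 2, which upper-bounds the treewidth. For the lower bound, G contains the cycle c–g–a–b–h–f–d–e–c, so G is not a forest; only forests have treewidth ≤ 1, hence tw(G) ≥ 2. Combining the bounds, tw(G) = 2.

2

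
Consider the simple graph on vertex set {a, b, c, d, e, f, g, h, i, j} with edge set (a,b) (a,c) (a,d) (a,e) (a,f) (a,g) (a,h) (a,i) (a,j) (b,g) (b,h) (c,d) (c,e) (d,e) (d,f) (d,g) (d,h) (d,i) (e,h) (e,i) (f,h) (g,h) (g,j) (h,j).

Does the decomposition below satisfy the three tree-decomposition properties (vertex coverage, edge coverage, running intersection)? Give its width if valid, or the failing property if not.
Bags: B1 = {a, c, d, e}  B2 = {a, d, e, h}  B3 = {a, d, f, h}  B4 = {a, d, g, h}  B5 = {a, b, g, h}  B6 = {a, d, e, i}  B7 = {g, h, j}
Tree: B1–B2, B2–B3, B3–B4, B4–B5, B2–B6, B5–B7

No — edge (a,j) lies in no bag.

A tree decomposition must satisfy three properties: every vertex lies in some bag; for every edge, both endpoints lie together in some bag; and for every vertex, the bags containing it form a connected subtree. Here edge (a,j) lies in no bag, so the decomposition is invalid.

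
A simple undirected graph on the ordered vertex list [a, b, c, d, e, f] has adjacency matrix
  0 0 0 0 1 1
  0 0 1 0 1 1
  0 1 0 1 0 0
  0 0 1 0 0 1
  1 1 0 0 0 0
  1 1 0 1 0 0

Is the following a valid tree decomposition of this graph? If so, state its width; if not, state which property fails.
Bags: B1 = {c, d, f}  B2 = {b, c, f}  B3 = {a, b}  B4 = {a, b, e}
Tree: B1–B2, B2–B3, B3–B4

No — edge (f,a) lies in no bag.

A tree decomposition must satisfy three properties: every vertex lies in some bag; for every edge, both endpoints lie together in some bag; and for every vertex, the bags containing it form a connected subtree. Here edge (f,a) lies in no bag, so the decomposition is invalid.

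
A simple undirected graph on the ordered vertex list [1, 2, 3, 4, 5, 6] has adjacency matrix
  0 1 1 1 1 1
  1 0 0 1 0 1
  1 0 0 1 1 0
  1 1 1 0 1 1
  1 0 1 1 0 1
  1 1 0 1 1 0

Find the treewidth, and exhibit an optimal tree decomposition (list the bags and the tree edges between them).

Every bag has size at most 4, so the width is 4 − 1 = 3 and tw(G) ≤ 3. For the lower bound, the 4 vertices {1, 2, 4, 6} are pairwise adjacent, and any tree decomposition puts a clique entirely inside one bag — forcing width ≥ 3. Therefore the treewidth is 3.

Treewidth 3.
One optimal decomposition is:
Bags: B1 = {1, 3, 4, 5}  B2 = {1, 4, 5, 6}  B3 = {1, 2, 4, 6}
Tree: B1–B2, B2–B3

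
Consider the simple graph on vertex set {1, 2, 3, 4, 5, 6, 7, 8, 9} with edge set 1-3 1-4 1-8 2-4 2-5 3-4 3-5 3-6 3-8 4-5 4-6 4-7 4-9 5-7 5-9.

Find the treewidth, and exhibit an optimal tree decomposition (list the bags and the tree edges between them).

Every bag has size at most 3, so the width is 3 − 1 = 2 and tw(G) ≤ 2. Conversely, {1, 3, 8} is a clique of size 3, and the vertices of any clique must share a bag in every tree decomposition; so some bag has ≥ 3 vertices and tw(G) ≥ 2. Combining the bounds, tw(G) = 2.

Treewidth 2.
One optimal decomposition is:
Bags: B1 = {3, 4, 5}  B2 = {2, 4, 5}  B3 = {3, 4, 6}  B4 = {1, 3, 4}  B5 = {4, 5, 9}  B6 = {1, 3, 8}  B7 = {4, 5, 7}
Tree: B1–B2, B1–B3, B3–B4, B1–B5, B4–B6, B1–B7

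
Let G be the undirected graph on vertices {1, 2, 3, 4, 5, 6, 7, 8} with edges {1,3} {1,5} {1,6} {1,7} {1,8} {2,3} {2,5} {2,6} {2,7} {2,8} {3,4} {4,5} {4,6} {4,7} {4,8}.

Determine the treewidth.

A width-3 tree decomposition is:
Bags: B1 = {1, 2, 4, 6}  B2 = {1, 2, 4, 7}  B3 = {1, 2, 3, 4}  B4 = {1, 2, 4, 5}  B5 = {1, 2, 4, 8}
Tree: B1–B2, B2–B3, B3–B4, B4–B5
Each bag holds 4 vertices, so the decomposition has width 3, which upper-bounds the treewidth. For the lower bound: the 4 vertex sets {1,6}, {2,7}, {4}, {3} are disjoint, each induces a connected subgraph, and every pair is joined by at least one edge of G. Contracting each set to a single vertex therefore yields K_{4} as a minor, and since treewidth is minor-monotone, tw(G) ≥ tw(K_{4}) = 3. Hence tw(G) = 3 exactly.

3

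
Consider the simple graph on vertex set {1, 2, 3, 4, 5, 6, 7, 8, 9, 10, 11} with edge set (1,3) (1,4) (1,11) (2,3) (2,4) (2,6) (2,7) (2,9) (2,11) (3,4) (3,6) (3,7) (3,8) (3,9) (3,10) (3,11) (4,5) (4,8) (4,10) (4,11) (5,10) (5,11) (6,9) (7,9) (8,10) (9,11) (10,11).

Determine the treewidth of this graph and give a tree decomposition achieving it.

Treewidth 3.
One optimal decomposition is:
Bags: B1 = {3, 4, 8, 10}  B2 = {3, 4, 10, 11}  B3 = {2, 3, 4, 11}  B4 = {2, 3, 9, 11}  B5 = {2, 3, 7, 9}  B6 = {1, 3, 4, 11}  B7 = {2, 3, 6, 9}  B8 = {4, 5, 10, 11}
Tree: B1–B2, B2–B3, B3–B4, B4–B5, B3–B6, B4–B7, B2–B8

The largest bag has 4 vertices, giving width 3; this decomposition certifies tw(G) ≤ 3. On the other hand G contains the 4-clique {3, 4, 8, 10}. A clique must lie in a single bag of any decomposition, so no decomposition can have width below 3. Hence tw(G) = 3 exactly.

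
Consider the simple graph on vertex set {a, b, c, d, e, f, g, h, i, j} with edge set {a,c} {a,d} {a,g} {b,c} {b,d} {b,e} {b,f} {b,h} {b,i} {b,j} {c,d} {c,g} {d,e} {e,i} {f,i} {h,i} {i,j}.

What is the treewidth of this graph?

A width-2 tree decomposition is:
Bags: B1 = {b, e, i}  B2 = {b, d, e}  B3 = {b, f, i}  B4 = {b, i, j}  B5 = {b, c, d}  B6 = {a, c, d}  B7 = {b, h, i}  B8 = {a, c, g}
Tree: B1–B2, B1–B3, B1–B4, B2–B5, B5–B6, B4–B7, B6–B8
Each bag holds 3 vertices, so the decomposition has width 2, which upper-bounds the treewidth. For the lower bound, the 3 vertices {a, c, g} are pairwise adjacent, and any tree decomposition puts a clique entirely inside one bag — forcing width ≥ 2. Hence tw(G) = 2 exactly.

2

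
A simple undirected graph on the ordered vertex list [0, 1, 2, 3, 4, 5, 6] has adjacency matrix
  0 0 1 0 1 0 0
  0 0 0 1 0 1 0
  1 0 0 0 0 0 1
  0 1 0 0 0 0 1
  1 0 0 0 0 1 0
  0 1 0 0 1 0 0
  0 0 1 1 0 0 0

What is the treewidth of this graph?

A width-2 tree decomposition is:
Bags: B1 = {2, 3, 6}  B2 = {0, 2, 3}  B3 = {0, 3, 4}  B4 = {3, 4, 5}  B5 = {1, 3, 5}
Tree: B1–B2, B2–B3, B3–B4, B4–B5
Every bag has size at most 3, so the width is 3 − 1 = 2 and tw(G) ≤ 2. Since 3–6–2–0–4–5–1–3 is a cycle in G, G is not acyclic. Forests are exactly the graphs of treewidth ≤ 1, so tw(G) ≥ 2. Combining the bounds, tw(G) = 2.

2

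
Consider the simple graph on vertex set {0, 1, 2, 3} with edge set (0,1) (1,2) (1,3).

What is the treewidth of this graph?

1

A width-1 tree decomposition is:
Bags: B1 = {1, 2}  B2 = {1, 3}  B3 = {0, 1}
Tree: B1–B2, B2–B3
Every bag has size at most 2, so the width is 2 − 1 = 1 and tw(G) ≤ 1. G has an edge, so its treewidth is at least 1. The upper and lower bounds meet at 1, so that is the treewidth.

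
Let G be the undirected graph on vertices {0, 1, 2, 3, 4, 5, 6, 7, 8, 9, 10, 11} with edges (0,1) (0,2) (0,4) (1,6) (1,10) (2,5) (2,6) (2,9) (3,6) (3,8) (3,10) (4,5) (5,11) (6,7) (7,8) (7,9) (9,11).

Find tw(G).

3

A width-3 tree decomposition is:
Bags: B1 = {4, 5, 9, 11}  B2 = {2, 4, 5, 9}  B3 = {0, 2, 4, 9}  B4 = {0, 2, 7, 9}  B5 = {0, 2, 6, 7}  B6 = {0, 1, 6, 7}  B7 = {1, 6, 7, 8}  B8 = {1, 3, 6, 8}  B9 = {1, 3, 8, 10}
Tree: B1–B2, B2–B3, B3–B4, B4–B5, B5–B6, B6–B7, B7–B8, B8–B9
Each bag holds 4 vertices, so the decomposition has width 3, which upper-bounds the treewidth. For the lower bound: the 4 vertex sets {4,5,11}, {9}, {2}, {0,1,6,7} are disjoint, each induces a connected subgraph, and every pair is joined by at least one edge of G. Contracting each set to a single vertex therefore yields K_{4} as a minor, and since treewidth is minor-monotone, tw(G) ≥ tw(K_{4}) = 3. Hence tw(G) = 3 exactly.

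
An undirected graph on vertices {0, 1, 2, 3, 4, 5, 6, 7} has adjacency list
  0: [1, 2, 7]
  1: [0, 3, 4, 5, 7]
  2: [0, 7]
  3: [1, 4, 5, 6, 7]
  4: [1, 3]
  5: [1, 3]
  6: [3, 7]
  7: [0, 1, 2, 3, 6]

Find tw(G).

2

A width-2 tree decomposition is:
Bags: B1 = {0, 1, 7}  B2 = {1, 3, 7}  B3 = {1, 3, 4}  B4 = {0, 2, 7}  B5 = {1, 3, 5}  B6 = {3, 6, 7}
Tree: B1–B2, B2–B3, B1–B4, B3–B5, B2–B6
Every bag has size at most 3, so the width is 3 − 1 = 2 and tw(G) ≤ 2. On the other hand G contains the 3-clique {0, 1, 7}. A clique must lie in a single bag of any decomposition, so no decomposition can have width below 2. Therefore the treewidth is 2.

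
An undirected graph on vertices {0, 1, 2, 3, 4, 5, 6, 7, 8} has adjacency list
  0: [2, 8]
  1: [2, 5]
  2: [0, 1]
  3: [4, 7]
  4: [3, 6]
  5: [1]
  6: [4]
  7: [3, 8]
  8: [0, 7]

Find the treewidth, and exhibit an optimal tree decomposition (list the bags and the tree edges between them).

Treewidth 1.
One optimal decomposition is:
Bags: B1 = {4, 6}  B2 = {3, 4}  B3 = {3, 7}  B4 = {7, 8}  B5 = {0, 8}  B6 = {0, 2}  B7 = {1, 2}  B8 = {1, 5}
Tree: B1–B2, B2–B3, B3–B4, B4–B5, B5–B6, B6–B7, B7–B8

Every bag has size at most 2, so the width is 2 − 1 = 1 and tw(G) ≤ 1. Any graph with an edge has treewidth ≥ 1, and G has the edge 6–4. The upper and lower bounds meet at 1, so that is the treewidth.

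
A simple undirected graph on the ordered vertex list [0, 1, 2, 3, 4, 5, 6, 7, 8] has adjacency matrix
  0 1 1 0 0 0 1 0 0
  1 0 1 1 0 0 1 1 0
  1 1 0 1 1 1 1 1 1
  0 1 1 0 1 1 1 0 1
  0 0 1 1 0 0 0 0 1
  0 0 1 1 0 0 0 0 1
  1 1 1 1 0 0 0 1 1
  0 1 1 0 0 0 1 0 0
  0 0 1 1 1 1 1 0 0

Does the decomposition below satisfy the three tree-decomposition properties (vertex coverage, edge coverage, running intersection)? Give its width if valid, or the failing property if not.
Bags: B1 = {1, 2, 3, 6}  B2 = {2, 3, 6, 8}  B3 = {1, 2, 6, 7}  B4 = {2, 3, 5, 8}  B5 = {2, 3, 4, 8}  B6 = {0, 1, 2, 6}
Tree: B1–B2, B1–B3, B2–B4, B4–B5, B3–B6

Vertex coverage: the bags together contain {0, 1, 2, 3, 4, 5, 6, 7, 8}, the full vertex set. Edge coverage: each edge of G has both endpoints in at least one bag. Running intersection: for every vertex, the bags containing it form a connected subtree. All three properties hold, so this is a valid tree decomposition of width max|bag| − 1 = 3, and hence tw(G) ≤ 3.

Yes; width 3.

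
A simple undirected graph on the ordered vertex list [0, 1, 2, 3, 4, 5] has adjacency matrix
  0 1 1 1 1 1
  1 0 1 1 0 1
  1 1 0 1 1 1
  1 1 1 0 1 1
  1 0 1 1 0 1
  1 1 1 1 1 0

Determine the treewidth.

A width-4 tree decomposition is:
Bags: B1 = {0, 1, 2, 3, 5}  B2 = {0, 2, 3, 4, 5}
Tree: B1–B2
Each bag holds 5 vertices, so the decomposition has width 4, which upper-bounds the treewidth. On the other hand G contains the 5-clique {0, 1, 2, 3, 5}. A clique must lie in a single bag of any decomposition, so no decomposition can have width below 4. Therefore the treewidth is 4.

4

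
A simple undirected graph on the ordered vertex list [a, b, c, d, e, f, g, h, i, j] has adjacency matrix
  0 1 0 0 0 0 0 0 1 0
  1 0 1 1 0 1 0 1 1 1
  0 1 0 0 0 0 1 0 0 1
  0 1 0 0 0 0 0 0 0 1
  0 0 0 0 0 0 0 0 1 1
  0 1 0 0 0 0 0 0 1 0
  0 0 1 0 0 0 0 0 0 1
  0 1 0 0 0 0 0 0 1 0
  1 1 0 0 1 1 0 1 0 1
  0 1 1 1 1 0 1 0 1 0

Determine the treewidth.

A width-2 tree decomposition is:
Bags: B1 = {b, c, j}  B2 = {b, i, j}  B3 = {e, i, j}  B4 = {b, h, i}  B5 = {a, b, i}  B6 = {b, f, i}  B7 = {c, g, j}  B8 = {b, d, j}
Tree: B1–B2, B2–B3, B2–B4, B2–B5, B2–B6, B1–B7, B2–B8
The largest bag has 3 vertices, giving width 2; this decomposition certifies tw(G) ≤ 2. On the other hand G contains the 3-clique {c, g, j}. A clique must lie in a single bag of any decomposition, so no decomposition can have width below 2. Therefore the treewidth is 2.

2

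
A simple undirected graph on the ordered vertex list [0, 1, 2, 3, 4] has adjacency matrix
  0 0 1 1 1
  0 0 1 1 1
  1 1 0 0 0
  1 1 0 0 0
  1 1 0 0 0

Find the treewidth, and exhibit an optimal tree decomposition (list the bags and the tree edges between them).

Each bag holds 3 vertices, so the decomposition has width 2, which upper-bounds the treewidth. The edges 1–2–0–4–1 form a cycle, so G is not a tree and its treewidth is at least 2. The upper and lower bounds meet at 2, so that is the treewidth.

Treewidth 2.
Bags: B1 = {0, 1, 2}  B2 = {0, 1, 4}  B3 = {0, 1, 3}
Tree: B1–B2, B2–B3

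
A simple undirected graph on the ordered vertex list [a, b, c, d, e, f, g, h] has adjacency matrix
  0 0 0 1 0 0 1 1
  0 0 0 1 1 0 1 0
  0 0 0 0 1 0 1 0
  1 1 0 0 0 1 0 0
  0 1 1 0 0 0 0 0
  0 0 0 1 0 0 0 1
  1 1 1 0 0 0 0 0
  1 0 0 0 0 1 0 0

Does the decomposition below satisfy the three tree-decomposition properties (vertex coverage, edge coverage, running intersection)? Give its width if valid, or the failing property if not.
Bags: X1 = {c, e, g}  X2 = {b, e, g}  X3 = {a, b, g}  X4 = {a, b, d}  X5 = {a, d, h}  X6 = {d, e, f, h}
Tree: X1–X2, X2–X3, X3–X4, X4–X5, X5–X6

A tree decomposition must satisfy three properties: every vertex lies in some bag; for every edge, both endpoints lie together in some bag; and for every vertex, the bags containing it form a connected subtree. Here bags containing vertex e are not connected in the tree, so the decomposition is invalid.

No — bags containing vertex e are not connected in the tree.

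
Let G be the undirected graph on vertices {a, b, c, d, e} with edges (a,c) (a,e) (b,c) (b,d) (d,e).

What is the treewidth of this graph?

2

A width-2 tree decomposition is:
Bags: B1 = {b, c, d}  B2 = {c, d, e}  B3 = {a, c, e}
Tree: B1–B2, B2–B3
Every bag has size at most 3, so the width is 3 − 1 = 2 and tw(G) ≤ 2. The edges c–b–d–e–a–c form a cycle, so G is not a tree and its treewidth is at least 2. Therefore the treewidth is 2.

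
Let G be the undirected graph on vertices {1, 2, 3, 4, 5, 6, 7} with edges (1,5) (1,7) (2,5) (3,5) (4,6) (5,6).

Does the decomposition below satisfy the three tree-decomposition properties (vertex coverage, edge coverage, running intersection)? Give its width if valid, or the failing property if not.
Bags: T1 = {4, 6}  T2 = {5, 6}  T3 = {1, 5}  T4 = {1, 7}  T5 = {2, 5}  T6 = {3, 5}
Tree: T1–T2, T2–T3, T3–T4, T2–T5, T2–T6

Yes; width 1.

Every vertex of G appears in some bag (union = {1, 2, 3, 4, 5, 6, 7}); every edge is covered by a bag; and for each vertex v the set of bags containing v is connected in the bag tree. The decomposition is therefore valid. The largest bag has 2 vertices, so the width is 1.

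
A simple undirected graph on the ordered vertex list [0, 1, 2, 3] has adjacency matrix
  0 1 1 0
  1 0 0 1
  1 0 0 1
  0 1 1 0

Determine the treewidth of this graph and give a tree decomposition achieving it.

Each bag holds 3 vertices, so the decomposition has width 2, which upper-bounds the treewidth. For the lower bound, G contains the cycle 0–1–3–2–0, so G is not a forest; only forests have treewidth ≤ 1, hence tw(G) ≥ 2. Hence tw(G) = 2 exactly.

Treewidth 2.
One such decomposition:
Bags: B1 = {0, 1, 3}  B2 = {0, 2, 3}
Tree: B1–B2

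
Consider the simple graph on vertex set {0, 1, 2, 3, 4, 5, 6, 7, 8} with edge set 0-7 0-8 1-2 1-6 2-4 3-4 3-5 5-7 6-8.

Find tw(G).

A width-2 tree decomposition is:
Bags: B1 = {1, 2, 6}  B2 = {2, 4, 6}  B3 = {3, 4, 6}  B4 = {3, 5, 6}  B5 = {5, 6, 7}  B6 = {0, 6, 7}  B7 = {0, 6, 8}
Tree: B1–B2, B2–B3, B3–B4, B4–B5, B5–B6, B6–B7
The largest bag has 3 vertices, giving width 2; this decomposition certifies tw(G) ≤ 2. Since 6–1–2–4–3–5–7–0–8–6 is a cycle in G, G is not acyclic. Forests are exactly the graphs of treewidth ≤ 1, so tw(G) ≥ 2. Therefore the treewidth is 2.

2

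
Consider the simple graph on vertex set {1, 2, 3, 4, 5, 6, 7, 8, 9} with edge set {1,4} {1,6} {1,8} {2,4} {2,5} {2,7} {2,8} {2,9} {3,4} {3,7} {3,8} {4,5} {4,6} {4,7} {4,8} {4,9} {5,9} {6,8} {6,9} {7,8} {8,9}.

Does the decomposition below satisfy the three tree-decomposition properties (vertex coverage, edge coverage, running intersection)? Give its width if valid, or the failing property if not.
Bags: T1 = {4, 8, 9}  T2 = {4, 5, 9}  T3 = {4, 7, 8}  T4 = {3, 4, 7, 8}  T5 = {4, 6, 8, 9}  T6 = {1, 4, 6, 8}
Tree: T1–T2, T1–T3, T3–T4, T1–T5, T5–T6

A tree decomposition must satisfy three properties: every vertex lies in some bag; for every edge, both endpoints lie together in some bag; and for every vertex, the bags containing it form a connected subtree. Here vertex 2 appears in no bag, so the decomposition is invalid.

No — vertex 2 appears in no bag.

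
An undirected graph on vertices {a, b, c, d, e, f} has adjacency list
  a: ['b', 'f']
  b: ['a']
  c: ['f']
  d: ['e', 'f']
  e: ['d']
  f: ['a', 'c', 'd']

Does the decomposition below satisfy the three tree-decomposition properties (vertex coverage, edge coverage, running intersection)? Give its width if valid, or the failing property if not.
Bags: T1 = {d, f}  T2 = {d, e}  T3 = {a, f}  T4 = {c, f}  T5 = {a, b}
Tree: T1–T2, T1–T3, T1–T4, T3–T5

Vertex coverage: the bags together contain {a, b, c, d, e, f}, the full vertex set. Edge coverage: each edge of G has both endpoints in at least one bag. Running intersection: for every vertex, the bags containing it form a connected subtree. All three properties hold, so this is a valid tree decomposition of width max|bag| − 1 = 1, and hence tw(G) ≤ 1.

Yes; width 1.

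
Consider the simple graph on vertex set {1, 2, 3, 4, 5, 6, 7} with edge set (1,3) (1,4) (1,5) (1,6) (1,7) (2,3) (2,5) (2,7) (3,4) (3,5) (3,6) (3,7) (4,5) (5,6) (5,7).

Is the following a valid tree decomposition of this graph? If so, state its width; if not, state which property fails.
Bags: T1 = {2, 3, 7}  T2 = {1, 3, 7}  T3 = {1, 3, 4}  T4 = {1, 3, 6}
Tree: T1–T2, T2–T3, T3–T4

A tree decomposition must satisfy three properties: every vertex lies in some bag; for every edge, both endpoints lie together in some bag; and for every vertex, the bags containing it form a connected subtree. Here vertex 5 appears in no bag, so the decomposition is invalid.

No — vertex 5 appears in no bag.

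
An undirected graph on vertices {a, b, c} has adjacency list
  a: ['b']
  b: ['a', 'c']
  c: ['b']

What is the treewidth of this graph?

1

A width-1 tree decomposition is:
Bags: B1 = {b, c}  B2 = {a, b}
Tree: B1–B2
Every bag has size at most 2, so the width is 2 − 1 = 1 and tw(G) ≤ 1. Any graph with an edge has treewidth ≥ 1, and G has the edge c–b. Therefore the treewidth is 1.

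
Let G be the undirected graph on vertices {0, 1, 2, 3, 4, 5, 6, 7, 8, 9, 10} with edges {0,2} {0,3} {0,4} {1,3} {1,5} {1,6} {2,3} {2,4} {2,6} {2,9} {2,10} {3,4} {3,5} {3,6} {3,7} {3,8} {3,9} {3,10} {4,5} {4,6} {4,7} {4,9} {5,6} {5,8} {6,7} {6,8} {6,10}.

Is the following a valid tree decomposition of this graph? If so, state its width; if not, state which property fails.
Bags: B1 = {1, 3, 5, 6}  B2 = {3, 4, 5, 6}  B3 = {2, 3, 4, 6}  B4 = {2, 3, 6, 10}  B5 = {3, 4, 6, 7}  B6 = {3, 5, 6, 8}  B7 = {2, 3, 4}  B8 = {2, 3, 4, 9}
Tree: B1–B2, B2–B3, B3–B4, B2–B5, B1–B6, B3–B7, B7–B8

No — vertex 0 appears in no bag.

A tree decomposition must satisfy three properties: every vertex lies in some bag; for every edge, both endpoints lie together in some bag; and for every vertex, the bags containing it form a connected subtree. Here vertex 0 appears in no bag, so the decomposition is invalid.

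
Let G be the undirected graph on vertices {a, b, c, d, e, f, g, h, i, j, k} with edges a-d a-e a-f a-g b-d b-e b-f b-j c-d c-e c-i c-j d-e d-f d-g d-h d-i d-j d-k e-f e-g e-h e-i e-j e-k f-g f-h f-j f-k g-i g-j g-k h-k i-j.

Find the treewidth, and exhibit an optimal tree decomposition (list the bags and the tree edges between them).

The largest bag has 5 vertices, giving width 4; this decomposition certifies tw(G) ≤ 4. For the lower bound, the 5 vertices {c, d, e, i, j} are pairwise adjacent, and any tree decomposition puts a clique entirely inside one bag — forcing width ≥ 4. Hence tw(G) = 4 exactly.

Treewidth 4.
One such decomposition:
Bags: B1 = {d, e, g, i, j}  B2 = {d, e, f, g, j}  B3 = {d, e, f, g, k}  B4 = {d, e, f, h, k}  B5 = {b, d, e, f, j}  B6 = {a, d, e, f, g}  B7 = {c, d, e, i, j}
Tree: B1–B2, B2–B3, B3–B4, B2–B5, B2–B6, B1–B7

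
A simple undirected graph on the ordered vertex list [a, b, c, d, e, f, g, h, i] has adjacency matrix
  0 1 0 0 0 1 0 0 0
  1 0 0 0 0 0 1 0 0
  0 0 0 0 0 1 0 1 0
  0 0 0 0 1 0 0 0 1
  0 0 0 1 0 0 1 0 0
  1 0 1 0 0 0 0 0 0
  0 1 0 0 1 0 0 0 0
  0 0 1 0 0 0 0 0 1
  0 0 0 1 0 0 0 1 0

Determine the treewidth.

2

A width-2 tree decomposition is:
Bags: B1 = {a, b, g}  B2 = {a, f, g}  B3 = {c, f, g}  B4 = {c, g, h}  B5 = {g, h, i}  B6 = {d, g, i}  B7 = {d, e, g}
Tree: B1–B2, B2–B3, B3–B4, B4–B5, B5–B6, B6–B7
Every bag has size at most 3, so the width is 3 − 1 = 2 and tw(G) ≤ 2. Since g–b–a–f–c–h–i–d–e–g is a cycle in G, G is not acyclic. Forests are exactly the graphs of treewidth ≤ 1, so tw(G) ≥ 2. Therefore the treewidth is 2.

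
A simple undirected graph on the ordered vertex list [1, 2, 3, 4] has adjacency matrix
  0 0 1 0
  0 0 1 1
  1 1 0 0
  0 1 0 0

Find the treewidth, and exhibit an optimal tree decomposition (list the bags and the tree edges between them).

Every bag has size at most 2, so the width is 2 − 1 = 1 and tw(G) ≤ 1. Since G has at least one edge (e.g. 3–1), it is not an edgeless graph, so tw(G) ≥ 1. Therefore the treewidth is 1.

Treewidth 1.
Bags: B1 = {1, 3}  B2 = {2, 3}  B3 = {2, 4}
Tree: B1–B2, B2–B3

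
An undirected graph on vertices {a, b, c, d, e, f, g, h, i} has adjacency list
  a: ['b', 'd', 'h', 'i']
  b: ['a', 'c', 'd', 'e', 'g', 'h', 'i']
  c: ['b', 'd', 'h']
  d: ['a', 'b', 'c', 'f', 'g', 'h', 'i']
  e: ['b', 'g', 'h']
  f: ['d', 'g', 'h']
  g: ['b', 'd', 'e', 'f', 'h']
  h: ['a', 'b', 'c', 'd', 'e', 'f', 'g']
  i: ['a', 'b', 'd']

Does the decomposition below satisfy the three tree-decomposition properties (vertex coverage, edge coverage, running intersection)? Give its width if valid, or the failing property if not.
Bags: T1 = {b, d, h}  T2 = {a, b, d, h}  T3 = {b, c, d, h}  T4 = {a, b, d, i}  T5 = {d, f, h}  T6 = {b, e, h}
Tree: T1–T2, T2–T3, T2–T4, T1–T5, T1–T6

A tree decomposition must satisfy three properties: every vertex lies in some bag; for every edge, both endpoints lie together in some bag; and for every vertex, the bags containing it form a connected subtree. Here vertex g appears in no bag, so the decomposition is invalid.

No — vertex g appears in no bag.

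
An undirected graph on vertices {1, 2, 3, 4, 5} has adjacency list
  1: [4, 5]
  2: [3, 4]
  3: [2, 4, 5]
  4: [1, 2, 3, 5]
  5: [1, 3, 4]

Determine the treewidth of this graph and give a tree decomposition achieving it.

Each bag holds 3 vertices, so the decomposition has width 2, which upper-bounds the treewidth. On the other hand G contains the 3-clique {1, 4, 5}. A clique must lie in a single bag of any decomposition, so no decomposition can have width below 2. Combining the bounds, tw(G) = 2.

Treewidth 2.
One such decomposition:
Bags: B1 = {3, 4, 5}  B2 = {1, 4, 5}  B3 = {2, 3, 4}
Tree: B1–B2, B1–B3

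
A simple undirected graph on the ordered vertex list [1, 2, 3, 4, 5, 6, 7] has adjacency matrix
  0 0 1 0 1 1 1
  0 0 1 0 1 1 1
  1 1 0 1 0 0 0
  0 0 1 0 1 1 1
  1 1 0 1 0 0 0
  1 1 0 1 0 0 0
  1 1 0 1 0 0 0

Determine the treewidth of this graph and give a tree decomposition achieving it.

Treewidth 3.
One optimal decomposition is:
Bags: B1 = {1, 2, 4, 5}  B2 = {1, 2, 4, 7}  B3 = {1, 2, 3, 4}  B4 = {1, 2, 4, 6}
Tree: B1–B2, B2–B3, B3–B4

The largest bag has 4 vertices, giving width 3; this decomposition certifies tw(G) ≤ 3. For the lower bound: the 4 vertex sets {4,5}, {2,7}, {1}, {3} are disjoint, each induces a connected subgraph, and every pair is joined by at least one edge of G. Contracting each set to a single vertex therefore yields K_{4} as a minor, and since treewidth is minor-monotone, tw(G) ≥ tw(K_{4}) = 3. The upper and lower bounds meet at 3, so that is the treewidth.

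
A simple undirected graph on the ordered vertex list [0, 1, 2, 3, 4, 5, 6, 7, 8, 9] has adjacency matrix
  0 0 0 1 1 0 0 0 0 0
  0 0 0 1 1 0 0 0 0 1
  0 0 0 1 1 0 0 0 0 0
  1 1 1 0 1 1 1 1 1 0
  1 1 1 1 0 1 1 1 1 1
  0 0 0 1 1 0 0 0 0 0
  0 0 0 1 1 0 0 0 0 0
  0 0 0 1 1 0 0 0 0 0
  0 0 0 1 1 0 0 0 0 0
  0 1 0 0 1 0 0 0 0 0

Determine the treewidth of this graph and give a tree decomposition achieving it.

Treewidth 2.
Bags: B1 = {1, 3, 4}  B2 = {3, 4, 5}  B3 = {2, 3, 4}  B4 = {0, 3, 4}  B5 = {3, 4, 7}  B6 = {3, 4, 6}  B7 = {1, 4, 9}  B8 = {3, 4, 8}
Tree: B1–B2, B1–B3, B1–B4, B4–B5, B4–B6, B1–B7, B1–B8

Each bag holds 3 vertices, so the decomposition has width 2, which upper-bounds the treewidth. Conversely, {1, 4, 9} is a clique of size 3, and the vertices of any clique must share a bag in every tree decomposition; so some bag has ≥ 3 vertices and tw(G) ≥ 2. Therefore the treewidth is 2.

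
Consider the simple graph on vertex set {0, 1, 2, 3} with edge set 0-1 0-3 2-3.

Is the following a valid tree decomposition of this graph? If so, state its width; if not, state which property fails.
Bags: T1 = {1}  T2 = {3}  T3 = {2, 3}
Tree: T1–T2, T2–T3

No — vertex 0 appears in no bag.

A tree decomposition must satisfy three properties: every vertex lies in some bag; for every edge, both endpoints lie together in some bag; and for every vertex, the bags containing it form a connected subtree. Here vertex 0 appears in no bag, so the decomposition is invalid.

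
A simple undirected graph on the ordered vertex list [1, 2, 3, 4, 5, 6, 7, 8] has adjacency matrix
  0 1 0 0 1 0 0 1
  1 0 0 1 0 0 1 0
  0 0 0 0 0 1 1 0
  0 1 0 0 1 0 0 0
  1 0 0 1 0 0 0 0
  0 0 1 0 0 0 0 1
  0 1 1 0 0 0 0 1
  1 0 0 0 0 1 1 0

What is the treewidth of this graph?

2

A width-2 tree decomposition is:
Bags: B1 = {2, 4, 5}  B2 = {1, 2, 5}  B3 = {1, 2, 7}  B4 = {1, 7, 8}  B5 = {3, 7, 8}  B6 = {3, 6, 8}
Tree: B1–B2, B2–B3, B3–B4, B4–B5, B5–B6
Every bag has size at most 3, so the width is 3 − 1 = 2 and tw(G) ≤ 2. Since 4–5–1–2–4 is a cycle in G, G is not acyclic. Forests are exactly the graphs of treewidth ≤ 1, so tw(G) ≥ 2. Combining the bounds, tw(G) = 2.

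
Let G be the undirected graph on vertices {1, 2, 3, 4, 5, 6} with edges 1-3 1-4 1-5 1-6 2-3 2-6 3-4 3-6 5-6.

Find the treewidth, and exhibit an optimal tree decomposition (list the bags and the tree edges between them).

Every bag has size at most 3, so the width is 3 − 1 = 2 and tw(G) ≤ 2. On the other hand G contains the 3-clique {1, 3, 4}. A clique must lie in a single bag of any decomposition, so no decomposition can have width below 2. Hence tw(G) = 2 exactly.

Treewidth 2.
Bags: B1 = {1, 5, 6}  B2 = {1, 3, 6}  B3 = {1, 3, 4}  B4 = {2, 3, 6}
Tree: B1–B2, B2–B3, B2–B4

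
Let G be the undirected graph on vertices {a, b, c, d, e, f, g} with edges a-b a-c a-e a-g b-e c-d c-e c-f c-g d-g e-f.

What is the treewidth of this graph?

A width-2 tree decomposition is:
Bags: B1 = {a, c, g}  B2 = {c, d, g}  B3 = {a, c, e}  B4 = {c, e, f}  B5 = {a, b, e}
Tree: B1–B2, B1–B3, B3–B4, B3–B5
Every bag has size at most 3, so the width is 3 − 1 = 2 and tw(G) ≤ 2. Conversely, {c, d, g} is a clique of size 3, and the vertices of any clique must share a bag in every tree decomposition; so some bag has ≥ 3 vertices and tw(G) ≥ 2. Therefore the treewidth is 2.

2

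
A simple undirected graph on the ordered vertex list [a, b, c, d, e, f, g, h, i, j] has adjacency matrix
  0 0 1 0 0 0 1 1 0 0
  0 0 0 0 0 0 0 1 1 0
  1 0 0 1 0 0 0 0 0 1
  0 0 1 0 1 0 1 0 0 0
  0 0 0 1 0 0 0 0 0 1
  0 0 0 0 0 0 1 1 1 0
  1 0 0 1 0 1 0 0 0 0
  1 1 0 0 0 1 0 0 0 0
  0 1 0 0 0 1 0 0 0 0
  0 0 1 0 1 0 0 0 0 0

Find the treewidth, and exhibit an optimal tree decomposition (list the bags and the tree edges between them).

Every bag has size at most 3, so the width is 3 − 1 = 2 and tw(G) ≤ 2. For the lower bound, G contains the cycle b–i–f–h–b, so G is not a forest; only forests have treewidth ≤ 1, hence tw(G) ≥ 2. The upper and lower bounds meet at 2, so that is the treewidth.

Treewidth 2.
One such decomposition:
Bags: B1 = {b, h, i}  B2 = {f, h, i}  B3 = {a, f, h}  B4 = {a, f, g}  B5 = {a, c, g}  B6 = {c, d, g}  B7 = {c, d, j}  B8 = {d, e, j}
Tree: B1–B2, B2–B3, B3–B4, B4–B5, B5–B6, B6–B7, B7–B8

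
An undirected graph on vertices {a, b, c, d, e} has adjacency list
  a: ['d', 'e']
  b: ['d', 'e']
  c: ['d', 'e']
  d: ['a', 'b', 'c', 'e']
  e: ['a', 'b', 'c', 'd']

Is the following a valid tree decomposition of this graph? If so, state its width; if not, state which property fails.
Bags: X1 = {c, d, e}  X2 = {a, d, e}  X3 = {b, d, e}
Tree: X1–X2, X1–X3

Checking the three conditions: (i) the bags cover all of {a, b, c, d, e}; (ii) for each edge, some bag contains both endpoints; (iii) the bags containing any fixed vertex form a subtree. All hold, so the decomposition is valid with width 3 − 1 = 2.

Yes; width 2.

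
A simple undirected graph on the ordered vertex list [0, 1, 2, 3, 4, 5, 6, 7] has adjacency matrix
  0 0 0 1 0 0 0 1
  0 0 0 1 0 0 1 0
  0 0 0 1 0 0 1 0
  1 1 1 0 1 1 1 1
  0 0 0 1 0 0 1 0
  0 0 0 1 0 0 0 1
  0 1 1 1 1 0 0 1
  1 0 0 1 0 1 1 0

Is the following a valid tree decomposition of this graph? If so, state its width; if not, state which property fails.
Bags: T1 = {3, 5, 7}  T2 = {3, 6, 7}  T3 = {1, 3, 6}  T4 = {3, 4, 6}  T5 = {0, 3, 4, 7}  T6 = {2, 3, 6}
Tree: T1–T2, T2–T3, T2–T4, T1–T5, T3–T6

No — bags containing vertex 4 are not connected in the tree.

A tree decomposition must satisfy three properties: every vertex lies in some bag; for every edge, both endpoints lie together in some bag; and for every vertex, the bags containing it form a connected subtree. Here bags containing vertex 4 are not connected in the tree, so the decomposition is invalid.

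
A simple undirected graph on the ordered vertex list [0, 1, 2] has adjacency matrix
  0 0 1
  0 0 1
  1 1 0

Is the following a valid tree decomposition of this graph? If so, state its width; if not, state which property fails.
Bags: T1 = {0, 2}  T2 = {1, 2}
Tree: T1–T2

Vertex coverage: the bags together contain {0, 1, 2}, the full vertex set. Edge coverage: each edge of G has both endpoints in at least one bag. Running intersection: for every vertex, the bags containing it form a connected subtree. All three properties hold, so this is a valid tree decomposition of width max|bag| − 1 = 1, and hence tw(G) ≤ 1.

Yes; width 1.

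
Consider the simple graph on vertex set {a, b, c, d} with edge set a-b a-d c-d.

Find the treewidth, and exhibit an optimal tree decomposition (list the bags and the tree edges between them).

Each bag holds 2 vertices, so the decomposition has width 1, which upper-bounds the treewidth. G has an edge, so its treewidth is at least 1. The upper and lower bounds meet at 1, so that is the treewidth.

Treewidth 1.
One such decomposition:
Bags: B1 = {c, d}  B2 = {a, d}  B3 = {a, b}
Tree: B1–B2, B2–B3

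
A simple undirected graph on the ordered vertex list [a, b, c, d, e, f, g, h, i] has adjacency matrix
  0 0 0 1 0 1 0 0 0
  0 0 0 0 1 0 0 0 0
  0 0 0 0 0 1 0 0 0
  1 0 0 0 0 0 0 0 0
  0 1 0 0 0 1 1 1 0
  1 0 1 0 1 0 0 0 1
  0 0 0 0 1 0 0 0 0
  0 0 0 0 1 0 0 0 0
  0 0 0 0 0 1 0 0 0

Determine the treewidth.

A width-1 tree decomposition is:
Bags: B1 = {e, h}  B2 = {b, e}  B3 = {e, f}  B4 = {f, i}  B5 = {a, f}  B6 = {c, f}  B7 = {e, g}  B8 = {a, d}
Tree: B1–B2, B2–B3, B3–B4, B4–B5, B5–B6, B2–B7, B5–B8
Every bag has size at most 2, so the width is 2 − 1 = 1 and tw(G) ≤ 1. Any graph with an edge has treewidth ≥ 1, and G has the edge h–e. Therefore the treewidth is 1.

1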